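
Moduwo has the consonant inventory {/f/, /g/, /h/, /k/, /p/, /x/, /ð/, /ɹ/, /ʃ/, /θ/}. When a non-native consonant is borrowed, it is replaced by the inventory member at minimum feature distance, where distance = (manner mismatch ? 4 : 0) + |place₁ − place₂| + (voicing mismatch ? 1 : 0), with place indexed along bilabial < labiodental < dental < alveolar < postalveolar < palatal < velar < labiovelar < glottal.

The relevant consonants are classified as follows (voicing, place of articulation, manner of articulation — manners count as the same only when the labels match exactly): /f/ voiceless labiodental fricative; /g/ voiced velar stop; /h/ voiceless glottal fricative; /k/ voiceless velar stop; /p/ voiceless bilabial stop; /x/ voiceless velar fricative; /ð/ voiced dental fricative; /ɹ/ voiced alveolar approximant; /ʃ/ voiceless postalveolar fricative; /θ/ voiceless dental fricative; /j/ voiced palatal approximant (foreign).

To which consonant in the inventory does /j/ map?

/ɹ/ is closest: same manner (approximant), place distance 2 (palatal→alveolar), same voicing; total 2. Next closest is /g/ at distance 5.

ɹ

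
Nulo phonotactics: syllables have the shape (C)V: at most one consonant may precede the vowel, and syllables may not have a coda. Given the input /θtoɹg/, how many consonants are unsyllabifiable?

3

Under (C)V, the unsyllabifiable consonants are /θ/, /ɹ/, /g/ (no codas are permitted; onsets are limited to one consonant).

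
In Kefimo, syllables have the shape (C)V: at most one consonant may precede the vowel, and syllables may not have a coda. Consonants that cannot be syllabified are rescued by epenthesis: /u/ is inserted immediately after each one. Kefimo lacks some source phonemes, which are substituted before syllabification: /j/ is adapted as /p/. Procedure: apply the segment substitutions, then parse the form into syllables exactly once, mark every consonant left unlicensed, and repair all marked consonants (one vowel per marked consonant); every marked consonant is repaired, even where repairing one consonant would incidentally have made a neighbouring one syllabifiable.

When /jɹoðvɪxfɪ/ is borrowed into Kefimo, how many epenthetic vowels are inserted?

3

After substitution the input is /pɹoðvɪxfɪ/.
The unsyllabifiable consonants are /p/, /ð/, /x/; each receives one epenthetic vowel.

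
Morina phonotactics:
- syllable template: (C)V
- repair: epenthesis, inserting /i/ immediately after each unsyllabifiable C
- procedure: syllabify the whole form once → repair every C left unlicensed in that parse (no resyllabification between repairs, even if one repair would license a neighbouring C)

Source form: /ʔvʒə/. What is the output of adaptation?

ʔiviʒə

Under (C)V, the unsyllabifiable consonants are /ʔ/, /v/ (no codas are permitted; onsets are limited to one consonant).
Each unlicensed consonant becomes the onset of a new syllable: /ʔ/ → /ʔi/, /v/ → /vi/.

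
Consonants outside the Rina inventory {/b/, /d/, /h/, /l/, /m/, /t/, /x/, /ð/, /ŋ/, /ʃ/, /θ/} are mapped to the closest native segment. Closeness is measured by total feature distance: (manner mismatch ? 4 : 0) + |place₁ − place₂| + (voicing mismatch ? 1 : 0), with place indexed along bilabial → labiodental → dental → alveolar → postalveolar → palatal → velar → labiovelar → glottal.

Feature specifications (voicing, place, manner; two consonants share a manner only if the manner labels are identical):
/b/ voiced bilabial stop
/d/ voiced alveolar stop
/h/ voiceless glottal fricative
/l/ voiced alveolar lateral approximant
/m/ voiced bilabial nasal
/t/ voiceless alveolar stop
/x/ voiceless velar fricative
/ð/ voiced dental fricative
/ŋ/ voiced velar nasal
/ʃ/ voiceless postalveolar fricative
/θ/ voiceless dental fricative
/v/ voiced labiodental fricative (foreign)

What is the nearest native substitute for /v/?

ð

/ð/ is closest: same manner (fricative), place distance 1 (labiodental→dental), same voicing; total 1. Next closest is /θ/ at distance 2.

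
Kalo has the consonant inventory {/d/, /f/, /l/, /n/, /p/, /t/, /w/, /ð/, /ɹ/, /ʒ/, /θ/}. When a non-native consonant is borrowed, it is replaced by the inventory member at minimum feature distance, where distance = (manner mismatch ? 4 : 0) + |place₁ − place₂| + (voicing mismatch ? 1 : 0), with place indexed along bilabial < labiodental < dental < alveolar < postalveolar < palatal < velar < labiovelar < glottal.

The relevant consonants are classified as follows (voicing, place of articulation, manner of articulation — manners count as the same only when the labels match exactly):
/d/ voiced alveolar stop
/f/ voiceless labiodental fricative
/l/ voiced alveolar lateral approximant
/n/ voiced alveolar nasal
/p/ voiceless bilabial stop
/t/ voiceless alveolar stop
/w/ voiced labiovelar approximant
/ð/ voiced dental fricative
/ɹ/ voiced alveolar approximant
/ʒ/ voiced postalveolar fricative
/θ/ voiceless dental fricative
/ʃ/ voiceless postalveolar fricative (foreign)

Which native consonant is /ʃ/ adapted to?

ʒ

/ʒ/ is closest: same manner (fricative), place distance 0 (postalveolar→postalveolar), voicing differs (+1); total 1. Next closest is /θ/ at distance 2.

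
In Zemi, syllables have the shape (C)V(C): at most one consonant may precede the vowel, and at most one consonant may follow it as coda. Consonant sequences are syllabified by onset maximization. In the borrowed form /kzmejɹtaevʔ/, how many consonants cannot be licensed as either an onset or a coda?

Syllabifying with onset maximization leaves /k/, /z/, /ɹ/, /ʔ/ stranded (at most one coda consonant is licensed; onsets are limited to one consonant).

4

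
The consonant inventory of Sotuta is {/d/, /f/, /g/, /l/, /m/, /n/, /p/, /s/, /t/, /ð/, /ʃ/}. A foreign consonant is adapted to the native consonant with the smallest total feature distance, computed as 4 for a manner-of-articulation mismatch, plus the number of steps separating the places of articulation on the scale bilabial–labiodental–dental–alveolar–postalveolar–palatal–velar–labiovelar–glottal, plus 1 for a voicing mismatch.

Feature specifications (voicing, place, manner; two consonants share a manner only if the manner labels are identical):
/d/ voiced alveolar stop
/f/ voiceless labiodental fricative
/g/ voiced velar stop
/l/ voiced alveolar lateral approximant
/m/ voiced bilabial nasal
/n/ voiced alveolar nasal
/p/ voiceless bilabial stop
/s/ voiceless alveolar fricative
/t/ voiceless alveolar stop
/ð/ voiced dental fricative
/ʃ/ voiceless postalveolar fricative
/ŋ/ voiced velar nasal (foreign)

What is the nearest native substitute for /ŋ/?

n

/n/ is closest: same manner (nasal), place distance 3 (velar→alveolar), same voicing; total 3. Next closest is /g/ at distance 4.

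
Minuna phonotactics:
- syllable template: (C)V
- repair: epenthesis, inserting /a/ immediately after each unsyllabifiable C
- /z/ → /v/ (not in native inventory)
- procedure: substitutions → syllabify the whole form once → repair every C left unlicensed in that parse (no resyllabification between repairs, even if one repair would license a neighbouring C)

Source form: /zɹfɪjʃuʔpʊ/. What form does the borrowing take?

Substitution: /z/ → /v/, giving /vɹfɪjʃuʔpʊ/.
Under (C)V, the unsyllabifiable consonants are /v/, /ɹ/, /j/, /ʔ/ (no codas are permitted; onsets are limited to one consonant).
Epenthesis after each stranded consonant: /v/ → /va/, /ɹ/ → /ɹa/, /j/ → /ja/, /ʔ/ → /ʔa/.

vaɹafɪjaʃuʔapʊ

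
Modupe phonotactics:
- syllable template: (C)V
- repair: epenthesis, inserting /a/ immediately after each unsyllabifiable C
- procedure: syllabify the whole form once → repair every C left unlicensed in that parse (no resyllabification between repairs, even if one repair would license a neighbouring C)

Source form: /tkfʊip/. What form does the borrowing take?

Syllabifying with onset maximization leaves /t/, /k/, /p/ stranded (no codas are permitted; onsets are limited to one consonant).
Each unlicensed consonant becomes the onset of a new syllable: /t/ → /ta/, /k/ → /ka/, /p/ → /pa/.

takafʊipa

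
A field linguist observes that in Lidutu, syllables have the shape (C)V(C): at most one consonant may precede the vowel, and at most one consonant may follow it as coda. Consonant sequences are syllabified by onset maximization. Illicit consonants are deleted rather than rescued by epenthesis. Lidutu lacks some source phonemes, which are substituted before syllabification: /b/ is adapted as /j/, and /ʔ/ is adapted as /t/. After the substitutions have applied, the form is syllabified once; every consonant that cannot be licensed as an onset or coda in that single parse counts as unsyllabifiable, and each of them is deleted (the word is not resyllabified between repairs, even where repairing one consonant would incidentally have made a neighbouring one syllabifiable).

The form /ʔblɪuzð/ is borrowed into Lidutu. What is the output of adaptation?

Substitution: /ʔ/ → /t/, /b/ → /j/, giving /tjlɪuzð/.
The consonants /t/, /j/, /ð/ cannot be parsed into a legal (C)V(C) syllable (at most one coda consonant is licensed; onsets are limited to one consonant).
Each unlicensed consonant is deleted: /t/, /j/, /ð/.

lɪuz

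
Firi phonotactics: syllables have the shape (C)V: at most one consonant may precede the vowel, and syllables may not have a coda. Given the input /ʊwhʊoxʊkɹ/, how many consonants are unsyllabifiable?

Under (C)V, the unsyllabifiable consonants are /w/, /k/, /ɹ/ (no codas are permitted; onsets are limited to one consonant).

3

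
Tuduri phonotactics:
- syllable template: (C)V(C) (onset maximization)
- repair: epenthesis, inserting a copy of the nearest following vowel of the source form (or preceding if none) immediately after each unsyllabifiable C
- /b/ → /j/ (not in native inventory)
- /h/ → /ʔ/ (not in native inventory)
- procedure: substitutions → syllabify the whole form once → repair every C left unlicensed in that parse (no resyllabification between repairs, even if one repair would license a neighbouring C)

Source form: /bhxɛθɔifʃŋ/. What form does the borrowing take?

jɛʔɛxɛθɔifʃiŋi

Substitution: /b/ → /j/, /h/ → /ʔ/, giving /jʔxɛθɔifʃŋ/.
Under (C)V(C), the unsyllabifiable consonants are /j/, /ʔ/, /ʃ/, /ŋ/ (at most one coda consonant is licensed; onsets are limited to one consonant).
Epenthesis after each stranded consonant: /j/ → /jɛ/, /ʔ/ → /ʔɛ/, /ʃ/ → /ʃi/, /ŋ/ → /ŋi/.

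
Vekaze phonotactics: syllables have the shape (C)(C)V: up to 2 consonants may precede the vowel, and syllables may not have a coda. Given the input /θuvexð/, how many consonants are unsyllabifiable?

2

Under (C)(C)V, the unsyllabifiable consonants are /x/, /ð/ (no codas are permitted; onsets may contain at most 2 consonants).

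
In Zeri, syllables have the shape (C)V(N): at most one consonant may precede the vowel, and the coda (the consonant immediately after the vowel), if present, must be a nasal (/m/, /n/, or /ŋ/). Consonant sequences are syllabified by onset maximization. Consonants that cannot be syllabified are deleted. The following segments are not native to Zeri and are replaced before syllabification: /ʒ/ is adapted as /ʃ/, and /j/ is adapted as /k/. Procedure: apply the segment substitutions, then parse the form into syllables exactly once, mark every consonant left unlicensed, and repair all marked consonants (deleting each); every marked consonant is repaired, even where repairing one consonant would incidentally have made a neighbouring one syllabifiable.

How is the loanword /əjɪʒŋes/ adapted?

əkɪŋe

Substitution: /j/ → /k/, /ʒ/ → /ʃ/, giving /əkɪʃŋes/.
The consonants /ʃ/, /s/ cannot be parsed into a legal (C)V(N) syllable (only a nasal (/m/, /n/, or /ŋ/) is licensed in coda position; onsets are limited to one consonant).
Deletion applies to /ʃ/, /s/.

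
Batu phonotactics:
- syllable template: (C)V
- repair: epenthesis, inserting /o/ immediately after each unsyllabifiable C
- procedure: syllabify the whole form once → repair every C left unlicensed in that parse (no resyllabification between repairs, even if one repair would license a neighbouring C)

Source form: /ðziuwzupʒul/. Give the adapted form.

ðoziuwozupoʒulo

Under (C)V, the unsyllabifiable consonants are /ð/, /w/, /p/, /l/ (no codas are permitted; onsets are limited to one consonant).
Each unlicensed consonant becomes the onset of a new syllable: /ð/ → /ðo/, /w/ → /wo/, /p/ → /po/, /l/ → /lo/.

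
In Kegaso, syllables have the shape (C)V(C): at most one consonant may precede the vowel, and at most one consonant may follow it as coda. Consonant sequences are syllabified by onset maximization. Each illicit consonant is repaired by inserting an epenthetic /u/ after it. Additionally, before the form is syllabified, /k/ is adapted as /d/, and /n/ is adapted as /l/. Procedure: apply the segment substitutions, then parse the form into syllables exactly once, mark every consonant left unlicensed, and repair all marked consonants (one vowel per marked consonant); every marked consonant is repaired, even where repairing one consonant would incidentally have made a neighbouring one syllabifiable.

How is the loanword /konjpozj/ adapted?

Substitution: /k/ → /d/, /n/ → /l/, giving /doljpozj/.
Under (C)V(C), the unsyllabifiable consonants are /j/, /j/ (at most one coda consonant is licensed; onsets are limited to one consonant).
Epenthesis after each stranded consonant: /j/ → /ju/, /j/ → /ju/.

doljupozju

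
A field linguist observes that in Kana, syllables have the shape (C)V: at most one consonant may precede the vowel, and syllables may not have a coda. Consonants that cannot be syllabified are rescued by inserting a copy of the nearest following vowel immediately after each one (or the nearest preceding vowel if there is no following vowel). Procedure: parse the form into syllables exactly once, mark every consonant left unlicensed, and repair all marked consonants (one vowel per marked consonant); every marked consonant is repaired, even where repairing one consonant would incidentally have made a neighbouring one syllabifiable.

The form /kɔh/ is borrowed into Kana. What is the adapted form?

kɔhɔ

The consonants /h/ cannot be parsed into a legal (C)V syllable (no codas are permitted; onsets are limited to one consonant).
Epenthesis after each stranded consonant: /h/ → /hɔ/.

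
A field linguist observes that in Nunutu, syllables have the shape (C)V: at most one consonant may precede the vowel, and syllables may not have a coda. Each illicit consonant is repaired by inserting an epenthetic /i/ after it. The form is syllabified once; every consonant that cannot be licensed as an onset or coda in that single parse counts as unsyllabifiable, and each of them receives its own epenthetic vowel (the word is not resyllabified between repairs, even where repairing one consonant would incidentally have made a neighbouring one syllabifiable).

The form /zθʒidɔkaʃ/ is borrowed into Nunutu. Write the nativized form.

Syllabifying with onset maximization leaves /z/, /θ/, /ʃ/ stranded (no codas are permitted; onsets are limited to one consonant).
Inserting the epenthetic vowel yields /z/ → /zi/, /θ/ → /θi/, /ʃ/ → /ʃi/.

ziθiʒidɔkaʃi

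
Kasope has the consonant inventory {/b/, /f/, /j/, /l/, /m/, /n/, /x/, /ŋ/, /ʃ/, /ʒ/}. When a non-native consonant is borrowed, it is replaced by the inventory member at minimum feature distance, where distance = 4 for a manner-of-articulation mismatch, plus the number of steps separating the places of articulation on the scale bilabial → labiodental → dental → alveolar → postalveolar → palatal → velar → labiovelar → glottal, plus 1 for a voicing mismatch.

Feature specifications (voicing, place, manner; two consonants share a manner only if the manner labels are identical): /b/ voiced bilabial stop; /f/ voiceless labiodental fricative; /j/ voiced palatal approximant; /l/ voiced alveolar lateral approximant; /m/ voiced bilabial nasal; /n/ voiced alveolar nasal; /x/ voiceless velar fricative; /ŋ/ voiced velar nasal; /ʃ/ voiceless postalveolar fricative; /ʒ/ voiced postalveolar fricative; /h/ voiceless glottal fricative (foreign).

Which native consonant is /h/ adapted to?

x

/x/ is closest: same manner (fricative), place distance 2 (glottal→velar), same voicing; total 2. Next closest is /ʃ/ at distance 4.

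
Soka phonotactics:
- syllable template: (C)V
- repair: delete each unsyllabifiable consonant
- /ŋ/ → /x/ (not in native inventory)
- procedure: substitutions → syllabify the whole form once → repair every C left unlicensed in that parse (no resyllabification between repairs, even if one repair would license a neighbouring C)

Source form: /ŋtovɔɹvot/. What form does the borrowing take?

tovɔvo

Substitution: /ŋ/ → /x/, giving /xtovɔɹvot/.
Under (C)V, the unsyllabifiable consonants are /x/, /ɹ/, /t/ (no codas are permitted; onsets are limited to one consonant).
Deleting the stranded consonants removes /x/, /ɹ/, /t/.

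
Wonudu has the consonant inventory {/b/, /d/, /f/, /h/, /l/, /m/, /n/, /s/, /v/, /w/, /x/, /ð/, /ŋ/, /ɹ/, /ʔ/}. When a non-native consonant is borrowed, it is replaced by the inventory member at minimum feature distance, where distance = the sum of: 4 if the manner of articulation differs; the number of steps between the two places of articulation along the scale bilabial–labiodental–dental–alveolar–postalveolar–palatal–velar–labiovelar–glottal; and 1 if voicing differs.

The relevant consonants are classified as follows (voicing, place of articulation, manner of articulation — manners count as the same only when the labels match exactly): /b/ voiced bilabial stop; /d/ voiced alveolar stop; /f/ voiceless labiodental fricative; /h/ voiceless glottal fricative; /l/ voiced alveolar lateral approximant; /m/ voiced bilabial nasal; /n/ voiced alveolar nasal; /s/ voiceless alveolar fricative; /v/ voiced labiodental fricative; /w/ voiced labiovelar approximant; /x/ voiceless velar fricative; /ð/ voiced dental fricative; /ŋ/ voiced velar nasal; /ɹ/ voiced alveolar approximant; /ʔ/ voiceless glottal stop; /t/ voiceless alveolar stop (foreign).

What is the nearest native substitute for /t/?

/d/ is closest: same manner (stop), place distance 0 (alveolar→alveolar), voicing differs (+1); total 1. Next closest is /b/ at distance 4.

d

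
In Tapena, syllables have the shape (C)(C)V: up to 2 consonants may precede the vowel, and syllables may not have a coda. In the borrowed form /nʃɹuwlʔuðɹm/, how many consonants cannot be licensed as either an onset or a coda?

5

The consonants /n/, /w/, /ð/, /ɹ/, /m/ cannot be parsed into a legal (C)(C)V syllable (no codas are permitted; onsets may contain at most 2 consonants).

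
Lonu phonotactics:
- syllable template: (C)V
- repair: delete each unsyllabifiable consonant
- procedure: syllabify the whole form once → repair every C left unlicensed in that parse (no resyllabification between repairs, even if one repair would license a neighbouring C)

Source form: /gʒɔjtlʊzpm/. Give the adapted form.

ʒɔlʊ

The consonants /g/, /j/, /t/, /z/, /p/, /m/ cannot be parsed into a legal (C)V syllable (no codas are permitted; onsets are limited to one consonant).
Deleting the stranded consonants removes /g/, /j/, /t/, /z/, /p/, /m/.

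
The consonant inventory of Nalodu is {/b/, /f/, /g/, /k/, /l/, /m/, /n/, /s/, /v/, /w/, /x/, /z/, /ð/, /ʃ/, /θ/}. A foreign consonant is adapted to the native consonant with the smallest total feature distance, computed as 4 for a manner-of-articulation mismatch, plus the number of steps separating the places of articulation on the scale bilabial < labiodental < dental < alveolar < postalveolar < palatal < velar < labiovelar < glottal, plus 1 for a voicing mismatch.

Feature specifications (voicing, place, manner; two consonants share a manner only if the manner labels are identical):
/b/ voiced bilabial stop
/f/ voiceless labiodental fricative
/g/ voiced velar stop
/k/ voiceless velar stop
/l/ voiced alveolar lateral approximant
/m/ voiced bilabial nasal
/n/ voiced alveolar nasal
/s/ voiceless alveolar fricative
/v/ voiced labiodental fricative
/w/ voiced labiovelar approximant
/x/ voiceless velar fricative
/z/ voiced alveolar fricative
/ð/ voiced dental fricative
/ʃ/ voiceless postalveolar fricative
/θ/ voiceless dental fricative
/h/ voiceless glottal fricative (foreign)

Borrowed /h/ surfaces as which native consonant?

x

/x/ is closest: same manner (fricative), place distance 2 (glottal→velar), same voicing; total 2. Next closest is /ʃ/ at distance 4.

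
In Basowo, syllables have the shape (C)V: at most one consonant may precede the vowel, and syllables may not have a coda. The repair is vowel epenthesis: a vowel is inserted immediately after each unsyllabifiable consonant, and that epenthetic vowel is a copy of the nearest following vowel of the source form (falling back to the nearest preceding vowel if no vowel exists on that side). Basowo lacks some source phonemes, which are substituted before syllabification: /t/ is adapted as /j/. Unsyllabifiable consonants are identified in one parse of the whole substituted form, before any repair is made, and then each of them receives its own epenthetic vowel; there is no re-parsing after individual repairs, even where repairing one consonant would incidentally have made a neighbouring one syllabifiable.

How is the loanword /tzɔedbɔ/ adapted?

Substitution: /t/ → /j/, giving /jzɔedbɔ/.
Syllabifying with onset maximization leaves /j/, /d/ stranded (no codas are permitted; onsets are limited to one consonant).
Epenthesis after each stranded consonant: /j/ → /jɔ/, /d/ → /dɔ/.

jɔzɔedɔbɔ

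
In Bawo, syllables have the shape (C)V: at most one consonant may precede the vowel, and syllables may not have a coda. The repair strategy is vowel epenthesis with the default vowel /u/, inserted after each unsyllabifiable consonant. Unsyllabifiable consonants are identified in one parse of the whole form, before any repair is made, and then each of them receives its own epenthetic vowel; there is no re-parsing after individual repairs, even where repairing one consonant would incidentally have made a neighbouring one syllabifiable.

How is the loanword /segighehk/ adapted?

Syllabifying with onset maximization leaves /g/, /h/, /k/ stranded (no codas are permitted; onsets are limited to one consonant).
Epenthesis after each stranded consonant: /g/ → /gu/, /h/ → /hu/, /k/ → /ku/.

segiguhehuku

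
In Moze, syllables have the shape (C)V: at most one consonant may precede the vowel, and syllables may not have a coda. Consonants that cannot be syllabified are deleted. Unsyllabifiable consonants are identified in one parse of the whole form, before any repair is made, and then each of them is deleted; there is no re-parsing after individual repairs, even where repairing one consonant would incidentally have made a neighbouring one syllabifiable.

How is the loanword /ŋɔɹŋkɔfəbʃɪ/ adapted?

ŋɔkɔfəʃɪ

Under (C)V, the unsyllabifiable consonants are /ɹ/, /ŋ/, /b/ (no codas are permitted; onsets are limited to one consonant).
Deletion applies to /ɹ/, /ŋ/, /b/.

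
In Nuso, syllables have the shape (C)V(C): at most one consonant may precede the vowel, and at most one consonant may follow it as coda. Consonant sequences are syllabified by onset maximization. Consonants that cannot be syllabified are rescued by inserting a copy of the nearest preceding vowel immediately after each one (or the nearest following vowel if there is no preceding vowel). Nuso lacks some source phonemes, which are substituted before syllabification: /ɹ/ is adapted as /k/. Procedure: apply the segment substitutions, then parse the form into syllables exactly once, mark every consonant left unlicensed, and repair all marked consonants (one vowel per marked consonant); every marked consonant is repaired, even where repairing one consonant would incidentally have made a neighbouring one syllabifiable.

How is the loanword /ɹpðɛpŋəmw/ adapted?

kɛpɛðɛpŋəmwə

Substitution: /ɹ/ → /k/, giving /kpðɛpŋəmw/.
Syllabifying with onset maximization leaves /k/, /p/, /w/ stranded (at most one coda consonant is licensed; onsets are limited to one consonant).
Inserting the epenthetic vowel yields /k/ → /kɛ/, /p/ → /pɛ/, /w/ → /wə/.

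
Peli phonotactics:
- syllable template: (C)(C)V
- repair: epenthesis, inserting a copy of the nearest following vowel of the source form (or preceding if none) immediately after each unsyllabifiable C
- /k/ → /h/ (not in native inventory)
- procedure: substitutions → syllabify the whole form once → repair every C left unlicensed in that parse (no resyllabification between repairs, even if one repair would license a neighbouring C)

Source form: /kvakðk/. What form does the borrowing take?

hvahaðaha

Substitution: /k/ → /h/, giving /hvahðh/.
The consonants /h/, /ð/, /h/ cannot be parsed into a legal (C)(C)V syllable (no codas are permitted; onsets may contain at most 2 consonants).
Inserting the epenthetic vowel yields /h/ → /ha/, /ð/ → /ða/, /h/ → /ha/.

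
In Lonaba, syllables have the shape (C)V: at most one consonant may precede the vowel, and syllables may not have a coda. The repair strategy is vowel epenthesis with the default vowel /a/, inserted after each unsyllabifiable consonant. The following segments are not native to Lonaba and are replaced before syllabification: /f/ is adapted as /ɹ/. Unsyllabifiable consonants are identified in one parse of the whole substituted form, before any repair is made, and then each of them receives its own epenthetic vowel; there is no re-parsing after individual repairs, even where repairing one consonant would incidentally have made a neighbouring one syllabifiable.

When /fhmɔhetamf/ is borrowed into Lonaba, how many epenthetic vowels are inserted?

4

After substitution the input is /ɹhmɔhetamɹ/.
The unsyllabifiable consonants are /ɹ/, /h/, /m/, /ɹ/; each receives one epenthetic vowel.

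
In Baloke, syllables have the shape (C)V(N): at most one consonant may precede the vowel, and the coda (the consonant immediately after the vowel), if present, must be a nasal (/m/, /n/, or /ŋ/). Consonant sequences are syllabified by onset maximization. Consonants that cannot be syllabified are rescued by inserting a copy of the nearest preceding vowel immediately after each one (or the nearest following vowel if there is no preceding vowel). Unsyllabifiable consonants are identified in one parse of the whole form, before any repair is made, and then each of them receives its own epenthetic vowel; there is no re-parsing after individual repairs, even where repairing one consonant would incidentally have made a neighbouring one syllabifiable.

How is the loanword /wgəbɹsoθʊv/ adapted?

Under (C)V(N), the unsyllabifiable consonants are /w/, /b/, /ɹ/, /v/ (only a nasal (/m/, /n/, or /ŋ/) is licensed in coda position; onsets are limited to one consonant).
Epenthesis after each stranded consonant: /w/ → /wə/, /b/ → /bə/, /ɹ/ → /ɹə/, /v/ → /vʊ/.

wəgəbəɹəsoθʊvʊ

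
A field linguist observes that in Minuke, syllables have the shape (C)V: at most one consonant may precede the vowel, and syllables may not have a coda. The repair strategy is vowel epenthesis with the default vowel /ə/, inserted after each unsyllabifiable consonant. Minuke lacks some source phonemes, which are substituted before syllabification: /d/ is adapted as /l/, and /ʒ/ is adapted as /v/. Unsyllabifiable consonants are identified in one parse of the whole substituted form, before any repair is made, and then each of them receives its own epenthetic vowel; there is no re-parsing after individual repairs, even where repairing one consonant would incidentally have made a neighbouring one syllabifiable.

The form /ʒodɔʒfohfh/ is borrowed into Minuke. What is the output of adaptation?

volɔvəfohəfəhə

Substitution: /ʒ/ → /v/, /d/ → /l/, giving /volɔvfohfh/.
The consonants /v/, /h/, /f/, /h/ cannot be parsed into a legal (C)V syllable (no codas are permitted; onsets are limited to one consonant).
Inserting the epenthetic vowel yields /v/ → /və/, /h/ → /hə/, /f/ → /fə/, /h/ → /hə/.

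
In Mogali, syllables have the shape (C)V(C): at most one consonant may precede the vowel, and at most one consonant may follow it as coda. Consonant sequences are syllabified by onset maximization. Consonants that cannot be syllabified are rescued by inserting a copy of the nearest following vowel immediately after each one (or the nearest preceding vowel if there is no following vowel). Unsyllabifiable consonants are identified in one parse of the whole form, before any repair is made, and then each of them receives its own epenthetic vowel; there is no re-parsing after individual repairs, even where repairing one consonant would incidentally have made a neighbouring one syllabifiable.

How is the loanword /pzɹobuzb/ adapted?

pozoɹobuzbu

The consonants /p/, /z/, /b/ cannot be parsed into a legal (C)V(C) syllable (at most one coda consonant is licensed; onsets are limited to one consonant).
Epenthesis after each stranded consonant: /p/ → /po/, /z/ → /zo/, /b/ → /bu/.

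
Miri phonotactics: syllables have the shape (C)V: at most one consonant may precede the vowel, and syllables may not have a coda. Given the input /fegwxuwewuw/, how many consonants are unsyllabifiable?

3

Syllabifying with onset maximization leaves /g/, /w/, /w/ stranded (no codas are permitted; onsets are limited to one consonant).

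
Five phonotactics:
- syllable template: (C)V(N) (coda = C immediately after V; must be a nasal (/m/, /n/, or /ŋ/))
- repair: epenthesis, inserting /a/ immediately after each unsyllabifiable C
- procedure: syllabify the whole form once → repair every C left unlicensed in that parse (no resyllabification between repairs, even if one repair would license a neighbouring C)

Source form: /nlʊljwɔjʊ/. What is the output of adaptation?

nalʊlajawɔjʊ

Syllabifying with onset maximization leaves /n/, /l/, /j/ stranded (only a nasal (/m/, /n/, or /ŋ/) is licensed in coda position; onsets are limited to one consonant).
Inserting the epenthetic vowel yields /n/ → /na/, /l/ → /la/, /j/ → /ja/.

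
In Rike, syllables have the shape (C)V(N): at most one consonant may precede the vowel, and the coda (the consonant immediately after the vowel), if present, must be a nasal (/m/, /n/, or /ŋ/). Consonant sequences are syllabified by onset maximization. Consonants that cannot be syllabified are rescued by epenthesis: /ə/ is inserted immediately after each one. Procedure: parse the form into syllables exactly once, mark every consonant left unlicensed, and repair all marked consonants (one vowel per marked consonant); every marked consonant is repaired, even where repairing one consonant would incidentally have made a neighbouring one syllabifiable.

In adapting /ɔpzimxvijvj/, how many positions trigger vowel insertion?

The unsyllabifiable consonants are /p/, /x/, /j/, /v/, /j/; each receives one epenthetic vowel.

5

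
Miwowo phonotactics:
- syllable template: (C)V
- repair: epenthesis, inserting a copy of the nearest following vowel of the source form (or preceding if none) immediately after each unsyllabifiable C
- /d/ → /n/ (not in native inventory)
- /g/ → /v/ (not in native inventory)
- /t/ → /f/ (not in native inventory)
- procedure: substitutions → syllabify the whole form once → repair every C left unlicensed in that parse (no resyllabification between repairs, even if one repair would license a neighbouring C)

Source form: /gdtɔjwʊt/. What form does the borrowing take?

vɔnɔfɔjʊwʊfʊ

Substitution: /g/ → /v/, /d/ → /n/, /t/ → /f/, giving /vnfɔjwʊf/.
Under (C)V, the unsyllabifiable consonants are /v/, /n/, /j/, /f/ (no codas are permitted; onsets are limited to one consonant).
Each unlicensed consonant becomes the onset of a new syllable: /v/ → /vɔ/, /n/ → /nɔ/, /j/ → /jʊ/, /f/ → /fʊ/.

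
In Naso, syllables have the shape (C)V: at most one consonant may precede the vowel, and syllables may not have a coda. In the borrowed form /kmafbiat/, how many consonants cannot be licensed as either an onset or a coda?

3

The consonants /k/, /f/, /t/ cannot be parsed into a legal (C)V syllable (no codas are permitted; onsets are limited to one consonant).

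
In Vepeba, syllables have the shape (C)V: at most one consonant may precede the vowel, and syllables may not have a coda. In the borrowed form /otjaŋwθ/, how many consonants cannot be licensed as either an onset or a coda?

The consonants /t/, /ŋ/, /w/, /θ/ cannot be parsed into a legal (C)V syllable (no codas are permitted; onsets are limited to one consonant).

4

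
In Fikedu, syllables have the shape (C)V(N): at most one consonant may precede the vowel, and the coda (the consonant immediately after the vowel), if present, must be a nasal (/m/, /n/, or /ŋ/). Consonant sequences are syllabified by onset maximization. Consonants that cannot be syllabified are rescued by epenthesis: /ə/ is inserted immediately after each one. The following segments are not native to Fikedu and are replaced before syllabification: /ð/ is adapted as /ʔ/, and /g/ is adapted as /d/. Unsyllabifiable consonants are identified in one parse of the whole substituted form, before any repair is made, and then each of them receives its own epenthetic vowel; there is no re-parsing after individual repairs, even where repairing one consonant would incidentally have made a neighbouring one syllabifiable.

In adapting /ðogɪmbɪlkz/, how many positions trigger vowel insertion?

3

After substitution the input is /ʔodɪmbɪlkz/.
The unsyllabifiable consonants are /l/, /k/, /z/; each receives one epenthetic vowel.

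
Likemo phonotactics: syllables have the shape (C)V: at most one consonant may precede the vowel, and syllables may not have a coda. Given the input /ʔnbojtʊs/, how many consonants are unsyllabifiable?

4

The consonants /ʔ/, /n/, /j/, /s/ cannot be parsed into a legal (C)V syllable (no codas are permitted; onsets are limited to one consonant).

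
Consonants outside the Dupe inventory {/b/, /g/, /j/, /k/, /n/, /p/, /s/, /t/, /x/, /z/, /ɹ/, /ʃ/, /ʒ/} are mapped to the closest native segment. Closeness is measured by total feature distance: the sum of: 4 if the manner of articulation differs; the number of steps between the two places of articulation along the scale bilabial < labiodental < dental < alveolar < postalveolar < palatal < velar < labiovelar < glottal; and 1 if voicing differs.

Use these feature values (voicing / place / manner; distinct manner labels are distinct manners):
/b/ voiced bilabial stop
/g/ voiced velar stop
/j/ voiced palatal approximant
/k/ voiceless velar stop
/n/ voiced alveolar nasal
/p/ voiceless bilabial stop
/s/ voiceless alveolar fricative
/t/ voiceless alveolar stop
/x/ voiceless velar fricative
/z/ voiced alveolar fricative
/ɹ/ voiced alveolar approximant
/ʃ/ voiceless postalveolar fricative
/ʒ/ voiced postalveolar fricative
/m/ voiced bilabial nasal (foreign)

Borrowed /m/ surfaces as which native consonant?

/n/ is closest: same manner (nasal), place distance 3 (bilabial→alveolar), same voicing; total 3. Next closest is /b/ at distance 4.

n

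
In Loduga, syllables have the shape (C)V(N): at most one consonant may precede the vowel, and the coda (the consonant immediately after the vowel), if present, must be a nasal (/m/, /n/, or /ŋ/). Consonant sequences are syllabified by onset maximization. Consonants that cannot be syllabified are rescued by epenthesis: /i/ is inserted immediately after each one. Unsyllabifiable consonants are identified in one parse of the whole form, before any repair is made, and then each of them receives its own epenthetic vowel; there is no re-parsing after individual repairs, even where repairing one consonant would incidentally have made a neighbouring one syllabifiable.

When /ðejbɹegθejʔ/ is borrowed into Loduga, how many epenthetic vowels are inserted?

The unsyllabifiable consonants are /j/, /b/, /g/, /j/, /ʔ/; each receives one epenthetic vowel.

5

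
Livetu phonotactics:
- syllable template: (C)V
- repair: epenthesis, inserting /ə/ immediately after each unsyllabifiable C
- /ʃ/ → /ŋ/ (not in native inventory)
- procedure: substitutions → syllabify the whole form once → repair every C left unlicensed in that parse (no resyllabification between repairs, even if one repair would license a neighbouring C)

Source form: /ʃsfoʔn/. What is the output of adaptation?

ŋəsəfoʔənə

Substitution: /ʃ/ → /ŋ/, giving /ŋsfoʔn/.
Syllabifying with onset maximization leaves /ŋ/, /s/, /ʔ/, /n/ stranded (no codas are permitted; onsets are limited to one consonant).
Each unlicensed consonant becomes the onset of a new syllable: /ŋ/ → /ŋə/, /s/ → /sə/, /ʔ/ → /ʔə/, /n/ → /nə/.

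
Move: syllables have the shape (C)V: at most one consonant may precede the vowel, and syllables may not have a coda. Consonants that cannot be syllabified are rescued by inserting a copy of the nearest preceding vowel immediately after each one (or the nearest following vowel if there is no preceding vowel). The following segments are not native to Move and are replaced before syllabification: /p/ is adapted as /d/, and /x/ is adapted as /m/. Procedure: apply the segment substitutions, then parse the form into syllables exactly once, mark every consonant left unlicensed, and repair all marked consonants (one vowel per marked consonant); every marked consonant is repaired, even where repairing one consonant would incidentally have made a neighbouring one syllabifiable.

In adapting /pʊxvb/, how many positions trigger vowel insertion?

3

After substitution the input is /dʊmvb/.
The unsyllabifiable consonants are /m/, /v/, /b/; each receives one epenthetic vowel.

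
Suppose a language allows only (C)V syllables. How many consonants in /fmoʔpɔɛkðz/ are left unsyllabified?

The consonants /f/, /ʔ/, /k/, /ð/, /z/ cannot be parsed into a legal (C)V syllable (no codas are permitted; onsets are limited to one consonant).

5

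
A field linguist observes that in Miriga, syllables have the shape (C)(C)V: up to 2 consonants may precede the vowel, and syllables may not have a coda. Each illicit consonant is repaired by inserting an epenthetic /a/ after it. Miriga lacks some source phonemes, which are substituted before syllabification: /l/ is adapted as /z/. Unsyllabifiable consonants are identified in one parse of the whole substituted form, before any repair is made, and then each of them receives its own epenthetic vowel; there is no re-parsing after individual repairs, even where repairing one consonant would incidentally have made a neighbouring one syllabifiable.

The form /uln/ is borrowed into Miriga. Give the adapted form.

uzana

Substitution: /l/ → /z/, giving /uzn/.
Under (C)(C)V, the unsyllabifiable consonants are /z/, /n/ (no codas are permitted; onsets may contain at most 2 consonants).
Epenthesis after each stranded consonant: /z/ → /za/, /n/ → /na/.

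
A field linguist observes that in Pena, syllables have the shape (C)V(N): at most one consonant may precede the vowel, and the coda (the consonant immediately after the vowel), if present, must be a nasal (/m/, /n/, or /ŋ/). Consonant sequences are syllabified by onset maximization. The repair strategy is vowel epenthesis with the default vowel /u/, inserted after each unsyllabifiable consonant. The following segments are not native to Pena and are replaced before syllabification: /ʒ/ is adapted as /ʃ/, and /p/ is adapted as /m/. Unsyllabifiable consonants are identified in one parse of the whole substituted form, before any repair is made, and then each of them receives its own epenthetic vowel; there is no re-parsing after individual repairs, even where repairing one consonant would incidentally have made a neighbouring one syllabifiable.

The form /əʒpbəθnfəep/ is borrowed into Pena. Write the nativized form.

əʃumubəθunufəem

Substitution: /ʒ/ → /ʃ/, /p/ → /m/, giving /əʃmbəθnfəem/.
Under (C)V(N), the unsyllabifiable consonants are /ʃ/, /m/, /θ/, /n/ (only a nasal (/m/, /n/, or /ŋ/) is licensed in coda position; onsets are limited to one consonant).
Inserting the epenthetic vowel yields /ʃ/ → /ʃu/, /m/ → /mu/, /θ/ → /θu/, /n/ → /nu/.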